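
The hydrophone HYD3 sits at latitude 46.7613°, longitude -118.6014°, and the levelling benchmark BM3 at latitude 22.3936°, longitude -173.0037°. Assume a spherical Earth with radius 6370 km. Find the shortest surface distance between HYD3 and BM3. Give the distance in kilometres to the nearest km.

Δφ = -24.3677°,  Δλ = -54.4023°
a = sin²(Δφ/2) + cos φ₁ cos φ₂ sin²(Δλ/2) = 0.176890
c = 2·arcsin(√a) = 0.868174 rad = 49.7427°
d = R·c = 6370 × 0.868174 = 5530.3 km

5530 km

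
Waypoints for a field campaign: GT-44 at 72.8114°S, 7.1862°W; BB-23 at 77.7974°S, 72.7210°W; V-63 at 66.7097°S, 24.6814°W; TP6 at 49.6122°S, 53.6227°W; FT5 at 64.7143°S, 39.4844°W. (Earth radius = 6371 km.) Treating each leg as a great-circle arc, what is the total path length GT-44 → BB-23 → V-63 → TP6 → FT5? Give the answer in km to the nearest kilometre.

GT-44→BB-23: c = 0.285144 rad, d = 1816.65 km
BB-23→V-63: c = 0.305691 rad, d = 1947.56 km
V-63→TP6: c = 0.392878 rad, d = 2503.03 km
TP6→FT5: c = 0.294044 rad, d = 1873.35 km
Total = 1816.65 + 1947.56 + 2503.03 + 1873.35 = 8140.59 km

8141 km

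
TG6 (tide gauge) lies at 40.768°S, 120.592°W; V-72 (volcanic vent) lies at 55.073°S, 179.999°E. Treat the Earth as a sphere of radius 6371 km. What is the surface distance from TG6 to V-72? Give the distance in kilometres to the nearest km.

4546 km

Δφ = -14.3050°,  Δλ = -59.4090°
a = sin²(Δφ/2) + cos φ₁ cos φ₂ sin²(Δλ/2) = 0.121975
c = 2·arcsin(√a) = 0.713540 rad = 40.8828°
d = R·c = 6371 × 0.713540 = 4546.0 km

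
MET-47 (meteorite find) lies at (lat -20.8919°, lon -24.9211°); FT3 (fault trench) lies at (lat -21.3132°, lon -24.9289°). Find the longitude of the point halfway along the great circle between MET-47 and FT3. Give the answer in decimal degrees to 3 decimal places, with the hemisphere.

Bx = cos φ₂ cos Δλ = 0.931608,  By = cos φ₂ sin Δλ = -0.000127
φₘ = atan2(sin φ₁ + sin φ₂, √((cos φ₁ + Bx)² + By²)) = -21.10255°
λₘ = λ₁ + atan2(By, cos φ₁ + Bx) = -24.92499°

24.925°W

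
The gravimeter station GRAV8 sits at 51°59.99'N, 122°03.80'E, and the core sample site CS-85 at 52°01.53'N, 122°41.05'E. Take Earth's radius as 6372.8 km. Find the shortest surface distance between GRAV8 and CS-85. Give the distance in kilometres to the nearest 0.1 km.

GRAV8: φ = +51.99983°, λ = +122.06333°
CS-85: φ = +52.02550°, λ = +122.68417°
Δφ = 0.0257°,  Δλ = 0.6208°
a = sin²(Δφ/2) + cos φ₁ cos φ₂ sin²(Δλ/2) = 0.000011
c = 2·arcsin(√a) = 0.006684 rad = 0.3830°
d = R·c = 6372.8 × 0.006684 = 42.6 km

42.6 km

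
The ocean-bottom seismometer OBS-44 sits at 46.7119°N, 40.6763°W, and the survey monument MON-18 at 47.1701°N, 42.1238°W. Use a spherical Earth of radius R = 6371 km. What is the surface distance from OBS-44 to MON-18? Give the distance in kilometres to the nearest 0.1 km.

121.1 km

Δφ = 0.4582°,  Δλ = -1.4475°
a = sin²(Δφ/2) + cos φ₁ cos φ₂ sin²(Δλ/2) = 0.000090
c = 2·arcsin(√a) = 0.019012 rad = 1.0893°
d = R·c = 6371 × 0.019012 = 121.1 km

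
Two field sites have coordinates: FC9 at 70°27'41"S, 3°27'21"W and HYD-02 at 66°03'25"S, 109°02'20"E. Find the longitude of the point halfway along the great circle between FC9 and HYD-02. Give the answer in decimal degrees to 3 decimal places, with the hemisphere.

61.003°E

FC9: φ = -70.46139°, λ = -3.45583°
HYD-02: φ = -66.05694°, λ = +109.03889°
Bx = cos φ₂ cos Δλ = -0.155269,  By = cos φ₂ sin Δλ = 0.374951
φₘ = atan2(sin φ₁ + sin φ₂, √((cos φ₁ + Bx)² + By²)) = -77.38194°
λₘ = λ₁ + atan2(By, cos φ₁ + Bx) = 61.00306°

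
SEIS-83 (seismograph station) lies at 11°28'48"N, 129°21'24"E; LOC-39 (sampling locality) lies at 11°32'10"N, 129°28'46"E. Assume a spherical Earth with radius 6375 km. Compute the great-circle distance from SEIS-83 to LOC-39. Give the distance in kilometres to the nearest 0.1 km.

14.8 km

SEIS-83: φ = +11.48000°, λ = +129.35667°
LOC-39: φ = +11.53611°, λ = +129.47944°
Δφ = 0.0561°,  Δλ = 0.1228°
a = sin²(Δφ/2) + cos φ₁ cos φ₂ sin²(Δλ/2) = 0.000001
c = 2·arcsin(√a) = 0.002317 rad = 0.1328°
d = R·c = 6375 × 0.002317 = 14.8 km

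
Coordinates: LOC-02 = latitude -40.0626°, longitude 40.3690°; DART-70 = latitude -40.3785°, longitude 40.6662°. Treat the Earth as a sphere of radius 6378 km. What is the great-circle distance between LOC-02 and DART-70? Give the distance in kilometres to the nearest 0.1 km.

43.3 km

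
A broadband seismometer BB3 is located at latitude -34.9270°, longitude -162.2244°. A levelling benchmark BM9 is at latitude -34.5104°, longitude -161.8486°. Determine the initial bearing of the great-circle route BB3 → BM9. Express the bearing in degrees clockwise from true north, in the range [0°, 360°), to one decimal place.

36.7°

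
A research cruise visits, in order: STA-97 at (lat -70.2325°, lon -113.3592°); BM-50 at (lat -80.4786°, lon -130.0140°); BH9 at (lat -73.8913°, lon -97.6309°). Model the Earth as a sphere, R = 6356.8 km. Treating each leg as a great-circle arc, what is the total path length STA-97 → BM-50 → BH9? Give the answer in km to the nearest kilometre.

STA-97→BM-50: c = 0.191573 rad, d = 1217.79 km
BM-50→BH9: c = 0.165957 rad, d = 1054.96 km
Total = 1217.79 + 1054.96 = 2272.75 km

2273 km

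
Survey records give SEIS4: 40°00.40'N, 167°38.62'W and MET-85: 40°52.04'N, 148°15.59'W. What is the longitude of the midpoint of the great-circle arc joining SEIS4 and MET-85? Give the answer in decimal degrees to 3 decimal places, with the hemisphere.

158.014°W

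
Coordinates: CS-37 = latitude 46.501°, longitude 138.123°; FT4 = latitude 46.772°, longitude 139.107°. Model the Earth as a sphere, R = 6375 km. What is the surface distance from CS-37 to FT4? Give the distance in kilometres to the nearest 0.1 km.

81.0 km

Δφ = 0.2710°,  Δλ = 0.9840°
a = sin²(Δφ/2) + cos φ₁ cos φ₂ sin²(Δλ/2) = 0.000040
c = 2·arcsin(√a) = 0.012705 rad = 0.7280°
d = R·c = 6375 × 0.012705 = 81.0 km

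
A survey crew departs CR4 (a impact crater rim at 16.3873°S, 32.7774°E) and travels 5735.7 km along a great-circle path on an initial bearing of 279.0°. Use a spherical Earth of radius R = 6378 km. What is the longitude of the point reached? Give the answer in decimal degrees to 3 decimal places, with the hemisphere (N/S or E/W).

17.987°W

δ = d/R = 5735.7/6378 = 0.899294 rad
φ₂ = arcsin(sin φ₁ cos δ + cos φ₁ sin δ cos θ)
   = arcsin(-0.28213·0.62216 + 0.95938·0.78289·0.15643) = -3.32700°
λ₂ = λ₁ + atan2(sin θ sin δ cos φ₁, cos δ − sin φ₁ sin φ₂) = -17.98730°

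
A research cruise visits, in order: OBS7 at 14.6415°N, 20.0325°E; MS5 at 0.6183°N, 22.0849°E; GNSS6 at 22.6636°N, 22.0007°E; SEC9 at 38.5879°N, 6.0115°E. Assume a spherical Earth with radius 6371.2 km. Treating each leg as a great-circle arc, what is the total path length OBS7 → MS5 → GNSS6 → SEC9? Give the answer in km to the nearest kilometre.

6360 km

OBS7→MS5: c = 0.247299 rad, d = 1575.59 km
MS5→GNSS6: c = 0.384766 rad, d = 2451.42 km
GNSS6→SEC9: c = 0.366127 rad, d = 2332.67 km
Total = 1575.59 + 2451.42 + 2332.67 = 6359.68 km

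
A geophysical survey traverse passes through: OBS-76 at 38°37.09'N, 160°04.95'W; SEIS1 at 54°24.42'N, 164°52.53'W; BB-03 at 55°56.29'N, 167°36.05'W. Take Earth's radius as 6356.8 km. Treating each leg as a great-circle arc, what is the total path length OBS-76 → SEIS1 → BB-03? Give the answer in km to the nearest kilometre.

OBS-76: φ = +38.61817°, λ = -160.08250°
SEIS1: φ = +54.40700°, λ = -164.87550°
BB-03: φ = +55.93817°, λ = -167.60083°
OBS-76→SEIS1: c = 0.281352 rad, d = 1788.50 km
SEIS1→BB-03: c = 0.038101 rad, d = 242.20 km
Total = 1788.50 + 242.20 = 2030.70 km

2031 km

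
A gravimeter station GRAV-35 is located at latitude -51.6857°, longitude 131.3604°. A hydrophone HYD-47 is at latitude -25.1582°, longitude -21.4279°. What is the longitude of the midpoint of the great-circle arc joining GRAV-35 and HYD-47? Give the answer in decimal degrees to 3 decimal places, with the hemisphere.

17.279°E

Bx = cos φ₂ cos Δλ = -0.804960,  By = cos φ₂ sin Δλ = -0.413901
φₘ = atan2(sin φ₁ + sin φ₂, √((cos φ₁ + Bx)² + By²)) = -69.45621°
λₘ = λ₁ + atan2(By, cos φ₁ + Bx) = 17.27910°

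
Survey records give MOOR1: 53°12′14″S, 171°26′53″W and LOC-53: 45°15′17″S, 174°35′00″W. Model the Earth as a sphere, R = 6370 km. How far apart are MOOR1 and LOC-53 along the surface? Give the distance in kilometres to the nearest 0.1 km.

MOOR1: φ = -53.20389°, λ = -171.44806°
LOC-53: φ = -45.25472°, λ = -174.58333°
Δφ = 7.9492°,  Δλ = -3.1353°
a = sin²(Δφ/2) + cos φ₁ cos φ₂ sin²(Δλ/2) = 0.005120
c = 2·arcsin(√a) = 0.143231 rad = 8.2065°
d = R·c = 6370 × 0.143231 = 912.4 km

912.4 km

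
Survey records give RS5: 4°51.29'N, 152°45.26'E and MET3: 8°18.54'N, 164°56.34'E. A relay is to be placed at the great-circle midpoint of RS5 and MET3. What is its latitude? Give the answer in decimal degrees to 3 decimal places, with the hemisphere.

6.619°N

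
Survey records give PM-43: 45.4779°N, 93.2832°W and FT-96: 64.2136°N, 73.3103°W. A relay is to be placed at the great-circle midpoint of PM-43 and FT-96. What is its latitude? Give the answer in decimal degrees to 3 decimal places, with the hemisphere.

Bx = cos φ₂ cos Δλ = 0.408853,  By = cos φ₂ sin Δλ = 0.148591
φₘ = atan2(sin φ₁ + sin φ₂, √((cos φ₁ + Bx)² + By²)) = 55.23366°
λₘ = λ₁ + atan2(By, cos φ₁ + Bx) = -85.65882°

55.234°N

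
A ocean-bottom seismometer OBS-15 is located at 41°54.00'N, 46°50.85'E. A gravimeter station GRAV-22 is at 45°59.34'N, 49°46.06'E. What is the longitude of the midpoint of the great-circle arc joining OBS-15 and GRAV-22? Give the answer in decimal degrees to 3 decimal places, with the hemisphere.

48.257°E

OBS-15: φ = +41.90000°, λ = +46.84750°
GRAV-22: φ = +45.98900°, λ = +49.76767°
Bx = cos φ₂ cos Δλ = 0.693894,  By = cos φ₂ sin Δλ = 0.035396
φₘ = atan2(sin φ₁ + sin φ₂, √((cos φ₁ + Bx)² + By²)) = 43.95379°
λₘ = λ₁ + atan2(By, cos φ₁ + Bx) = 48.25734°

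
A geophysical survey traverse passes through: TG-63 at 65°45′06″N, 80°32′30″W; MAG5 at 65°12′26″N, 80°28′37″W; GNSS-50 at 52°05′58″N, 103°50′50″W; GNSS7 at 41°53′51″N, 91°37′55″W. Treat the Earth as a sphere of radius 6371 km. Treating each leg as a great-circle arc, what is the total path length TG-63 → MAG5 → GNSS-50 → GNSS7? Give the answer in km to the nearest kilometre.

3486 km

TG-63: φ = +65.75167°, λ = -80.54167°
MAG5: φ = +65.20722°, λ = -80.47694°
GNSS-50: φ = +52.09944°, λ = -103.84722°
GNSS7: φ = +41.89750°, λ = -91.63194°
TG-63→MAG5: c = 0.009514 rad, d = 60.61 km
MAG5→GNSS-50: c = 0.308427 rad, d = 1964.99 km
GNSS-50→GNSS7: c = 0.229249 rad, d = 1460.54 km
Total = 60.61 + 1964.99 + 1460.54 = 3486.15 km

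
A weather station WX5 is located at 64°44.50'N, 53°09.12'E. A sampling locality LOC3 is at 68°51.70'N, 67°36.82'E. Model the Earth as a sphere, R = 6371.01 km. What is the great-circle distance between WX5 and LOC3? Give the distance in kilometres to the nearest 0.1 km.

778.7 km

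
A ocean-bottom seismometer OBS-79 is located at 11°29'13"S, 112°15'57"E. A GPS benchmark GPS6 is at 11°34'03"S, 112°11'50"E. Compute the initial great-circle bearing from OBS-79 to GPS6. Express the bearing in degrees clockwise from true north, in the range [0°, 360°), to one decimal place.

OBS-79: φ = -11.48694°, λ = +112.26583°
GPS6: φ = -11.56750°, λ = +112.19722°
Δλ = -0.0686°
y = sin Δλ · cos φ₂ = -0.001173
x = cos φ₁ sin φ₂ − sin φ₁ cos φ₂ cos Δλ = -0.001406
θ = atan2(y, x) = -140.1603° → 219.8397° (mod 360°)

219.8°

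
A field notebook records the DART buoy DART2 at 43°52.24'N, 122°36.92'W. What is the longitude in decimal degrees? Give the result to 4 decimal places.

122° + 36.92′/60 = 122 + 0.61533 = 122.6153°

122.6153°W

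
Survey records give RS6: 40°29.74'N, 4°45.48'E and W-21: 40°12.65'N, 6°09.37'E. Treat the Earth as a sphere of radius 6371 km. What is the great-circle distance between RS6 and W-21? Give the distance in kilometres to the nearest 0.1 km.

122.6 km

RS6: φ = +40.49567°, λ = +4.75800°
W-21: φ = +40.21083°, λ = +6.15617°
Δφ = -0.2848°,  Δλ = 1.3982°
a = sin²(Δφ/2) + cos φ₁ cos φ₂ sin²(Δλ/2) = 0.000093
c = 2·arcsin(√a) = 0.019249 rad = 1.1029°
d = R·c = 6371 × 0.019249 = 122.6 km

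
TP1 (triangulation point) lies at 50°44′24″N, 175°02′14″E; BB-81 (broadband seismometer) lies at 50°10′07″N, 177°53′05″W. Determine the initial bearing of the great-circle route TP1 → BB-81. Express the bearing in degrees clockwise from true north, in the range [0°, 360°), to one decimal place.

TP1: φ = +50.74000°, λ = +175.03722°
BB-81: φ = +50.16861°, λ = -177.88472°
Δλ = 7.0781°
y = sin Δλ · cos φ₂ = 0.078927
x = cos φ₁ sin φ₂ − sin φ₁ cos φ₂ cos Δλ = -0.006193
θ = atan2(y, x) = 94.4864° → 94.4864° (mod 360°)

94.5°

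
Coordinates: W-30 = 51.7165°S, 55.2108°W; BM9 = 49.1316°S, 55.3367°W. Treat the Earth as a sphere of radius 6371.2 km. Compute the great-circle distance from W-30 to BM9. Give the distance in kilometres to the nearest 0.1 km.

Δφ = 2.5849°,  Δλ = -0.1259°
a = sin²(Δφ/2) + cos φ₁ cos φ₂ sin²(Δλ/2) = 0.000509
c = 2·arcsin(√a) = 0.045137 rad = 2.5861°
d = R·c = 6371.2 × 0.045137 = 287.6 km

287.6 km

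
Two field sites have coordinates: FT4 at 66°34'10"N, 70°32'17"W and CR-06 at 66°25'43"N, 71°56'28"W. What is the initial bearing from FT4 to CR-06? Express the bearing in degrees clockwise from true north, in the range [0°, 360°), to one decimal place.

FT4: φ = +66.56944°, λ = -70.53806°
CR-06: φ = +66.42861°, λ = -71.94111°
Δλ = -1.4031°
y = sin Δλ · cos φ₂ = -0.009792
x = cos φ₁ sin φ₂ − sin φ₁ cos φ₂ cos Δλ = -0.002348
θ = atan2(y, x) = -103.4848° → 256.5152° (mod 360°)

256.5°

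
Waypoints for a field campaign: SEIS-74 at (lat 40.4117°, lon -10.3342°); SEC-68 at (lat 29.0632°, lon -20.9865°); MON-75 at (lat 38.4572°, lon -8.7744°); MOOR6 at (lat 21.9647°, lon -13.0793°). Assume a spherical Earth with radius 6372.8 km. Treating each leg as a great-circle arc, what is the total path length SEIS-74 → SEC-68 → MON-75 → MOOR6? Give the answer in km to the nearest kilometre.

5007 km

SEIS-74→SEC-68: c = 0.249729 rad, d = 1591.48 km
SEC-68→MON-75: c = 0.240997 rad, d = 1535.83 km
MON-75→MOOR6: c = 0.294980 rad, d = 1879.85 km
Total = 1591.48 + 1535.83 + 1879.85 = 5007.15 km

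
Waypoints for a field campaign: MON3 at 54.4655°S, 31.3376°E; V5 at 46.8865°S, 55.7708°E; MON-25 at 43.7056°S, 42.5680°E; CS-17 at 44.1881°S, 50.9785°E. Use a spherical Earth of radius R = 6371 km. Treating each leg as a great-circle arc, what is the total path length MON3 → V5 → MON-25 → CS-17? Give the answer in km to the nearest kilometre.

3669 km

MON3→V5: c = 0.298798 rad, d = 1903.64 km
V5→MON-25: c = 0.171088 rad, d = 1090.00 km
MON-25→CS-17: c = 0.105975 rad, d = 675.17 km
Total = 1903.64 + 1090.00 + 675.17 = 3668.81 km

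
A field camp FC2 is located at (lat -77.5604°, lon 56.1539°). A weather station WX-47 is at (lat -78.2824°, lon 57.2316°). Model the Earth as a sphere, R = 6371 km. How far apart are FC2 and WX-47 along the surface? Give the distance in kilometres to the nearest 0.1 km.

Δφ = -0.7220°,  Δλ = 1.0777°
a = sin²(Δφ/2) + cos φ₁ cos φ₂ sin²(Δλ/2) = 0.000044
c = 2·arcsin(√a) = 0.013201 rad = 0.7564°
d = R·c = 6371 × 0.013201 = 84.1 km

84.1 km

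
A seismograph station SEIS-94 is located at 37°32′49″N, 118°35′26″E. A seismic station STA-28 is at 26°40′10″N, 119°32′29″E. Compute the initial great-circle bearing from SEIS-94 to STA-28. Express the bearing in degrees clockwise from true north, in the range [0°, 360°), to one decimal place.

SEIS-94: φ = +37.54694°, λ = +118.59056°
STA-28: φ = +26.66944°, λ = +119.54139°
Δλ = 0.9508°
y = sin Δλ · cos φ₂ = 0.014829
x = cos φ₁ sin φ₂ − sin φ₁ cos φ₂ cos Δλ = -0.188635
θ = atan2(y, x) = 175.5051° → 175.5051° (mod 360°)

175.5°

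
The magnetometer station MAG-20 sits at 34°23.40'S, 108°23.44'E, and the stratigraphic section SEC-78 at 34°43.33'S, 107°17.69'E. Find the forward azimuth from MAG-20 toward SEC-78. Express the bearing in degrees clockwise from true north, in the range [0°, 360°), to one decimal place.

249.5°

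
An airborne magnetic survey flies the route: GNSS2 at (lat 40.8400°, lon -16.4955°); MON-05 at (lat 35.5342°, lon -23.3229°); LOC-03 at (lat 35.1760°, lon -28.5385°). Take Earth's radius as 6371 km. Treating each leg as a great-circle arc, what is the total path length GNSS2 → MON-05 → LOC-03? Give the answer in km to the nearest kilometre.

1313 km

GNSS2→MON-05: c = 0.131627 rad, d = 838.60 km
MON-05→LOC-03: c = 0.074496 rad, d = 474.61 km
Total = 838.60 + 474.61 = 1313.21 km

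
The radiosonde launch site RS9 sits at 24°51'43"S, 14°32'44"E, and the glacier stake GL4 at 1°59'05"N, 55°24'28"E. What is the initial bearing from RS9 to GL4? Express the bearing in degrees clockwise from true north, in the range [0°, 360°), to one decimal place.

RS9: φ = -24.86194°, λ = +14.54556°
GL4: φ = +1.98472°, λ = +55.40778°
Δλ = 40.8622°
y = sin Δλ · cos φ₂ = 0.653850
x = cos φ₁ sin φ₂ − sin φ₁ cos φ₂ cos Δλ = 0.349200
θ = atan2(y, x) = 61.8948° → 61.8948° (mod 360°)

61.9°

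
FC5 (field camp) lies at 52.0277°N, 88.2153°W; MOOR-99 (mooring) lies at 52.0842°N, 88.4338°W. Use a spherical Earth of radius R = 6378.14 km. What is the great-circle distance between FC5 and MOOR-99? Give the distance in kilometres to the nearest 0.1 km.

Δφ = 0.0565°,  Δλ = -0.2185°
a = sin²(Δφ/2) + cos φ₁ cos φ₂ sin²(Δλ/2) = 0.000002
c = 2·arcsin(√a) = 0.002544 rad = 0.1458°
d = R·c = 6378.14 × 0.002544 = 16.2 km

16.2 km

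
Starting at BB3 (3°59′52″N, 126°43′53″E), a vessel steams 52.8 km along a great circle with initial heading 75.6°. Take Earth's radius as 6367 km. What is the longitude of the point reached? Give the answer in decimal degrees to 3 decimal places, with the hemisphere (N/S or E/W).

127.193°E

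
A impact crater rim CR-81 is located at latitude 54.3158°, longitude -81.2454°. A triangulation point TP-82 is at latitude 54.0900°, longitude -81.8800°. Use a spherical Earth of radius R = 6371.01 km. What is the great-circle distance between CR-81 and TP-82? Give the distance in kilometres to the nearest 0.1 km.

48.3 km

Δφ = -0.2258°,  Δλ = -0.6346°
a = sin²(Δφ/2) + cos φ₁ cos φ₂ sin²(Δλ/2) = 0.000014
c = 2·arcsin(√a) = 0.007583 rad = 0.4345°
d = R·c = 6371.01 × 0.007583 = 48.3 km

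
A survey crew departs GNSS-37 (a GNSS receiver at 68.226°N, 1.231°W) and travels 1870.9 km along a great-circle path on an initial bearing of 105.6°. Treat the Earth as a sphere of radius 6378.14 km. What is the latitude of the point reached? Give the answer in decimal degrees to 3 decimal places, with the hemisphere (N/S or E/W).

59.333°N

δ = d/R = 1870.9/6378.14 = 0.293330 rad
φ₂ = arcsin(sin φ₁ cos δ + cos φ₁ sin δ cos θ)
   = arcsin(0.92865·0.95729 + 0.37095·0.28914·-0.26892) = 59.33284°
λ₂ = λ₁ + atan2(sin θ sin δ cos φ₁, cos δ − sin φ₁ sin φ₂) = 31.86244°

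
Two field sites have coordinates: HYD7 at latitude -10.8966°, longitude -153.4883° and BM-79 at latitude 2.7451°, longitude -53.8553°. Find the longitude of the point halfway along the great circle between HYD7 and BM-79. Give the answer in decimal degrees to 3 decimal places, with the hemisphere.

Bx = cos φ₂ cos Δλ = -0.167145,  By = cos φ₂ sin Δλ = 0.984768
φₘ = atan2(sin φ₁ + sin φ₂, √((cos φ₁ + Bx)² + By²)) = -6.30149°
λₘ = λ₁ + atan2(By, cos φ₁ + Bx) = -103.09362°

103.094°W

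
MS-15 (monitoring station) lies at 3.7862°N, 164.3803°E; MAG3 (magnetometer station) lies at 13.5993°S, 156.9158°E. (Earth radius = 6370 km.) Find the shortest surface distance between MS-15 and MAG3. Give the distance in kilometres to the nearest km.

Δφ = -17.3855°,  Δλ = -7.4645°
a = sin²(Δφ/2) + cos φ₁ cos φ₂ sin²(Δλ/2) = 0.026951
c = 2·arcsin(√a) = 0.329831 rad = 18.8979°
d = R·c = 6370 × 0.329831 = 2101.0 km

2101 km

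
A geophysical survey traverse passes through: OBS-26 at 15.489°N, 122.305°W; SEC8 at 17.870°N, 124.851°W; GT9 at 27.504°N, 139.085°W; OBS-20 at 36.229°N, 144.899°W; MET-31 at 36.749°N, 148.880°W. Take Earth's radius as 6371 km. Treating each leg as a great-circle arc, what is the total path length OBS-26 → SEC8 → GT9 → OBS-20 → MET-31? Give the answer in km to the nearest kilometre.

OBS-26→SEC8: c = 0.059485 rad, d = 378.98 km
SEC8→GT9: c = 0.283865 rad, d = 1808.51 km
GT9→OBS-20: c = 0.174881 rad, d = 1114.17 km
OBS-20→MET-31: c = 0.056589 rad, d = 360.53 km
Total = 378.98 + 1808.51 + 1114.17 + 360.53 = 3662.18 km

3662 km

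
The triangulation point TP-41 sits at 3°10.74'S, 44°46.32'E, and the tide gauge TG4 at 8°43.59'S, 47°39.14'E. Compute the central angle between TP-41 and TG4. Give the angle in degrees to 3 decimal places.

TP-41: φ = -3.17900°, λ = +44.77200°
TG4: φ = -8.72650°, λ = +47.65233°
Δφ = -5.5475°,  Δλ = 2.8803°
a = sin²(Δφ/2) + cos φ₁ cos φ₂ sin²(Δλ/2) = 0.002965
c = 2·arcsin(√a) = 0.108961 rad = 6.2430°

6.243°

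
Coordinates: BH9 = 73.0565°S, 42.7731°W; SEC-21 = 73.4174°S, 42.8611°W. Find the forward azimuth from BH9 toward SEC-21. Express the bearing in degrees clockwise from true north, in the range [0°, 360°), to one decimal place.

Δλ = -0.0880°
y = sin Δλ · cos φ₂ = -0.000438
x = cos φ₁ sin φ₂ − sin φ₁ cos φ₂ cos Δλ = -0.006299
θ = atan2(y, x) = -176.0194° → 183.9806° (mod 360°)

184.0°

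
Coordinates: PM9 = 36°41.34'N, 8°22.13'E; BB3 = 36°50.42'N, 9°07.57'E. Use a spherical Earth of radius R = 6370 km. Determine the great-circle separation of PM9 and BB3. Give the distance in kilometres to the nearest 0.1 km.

69.5 km

PM9: φ = +36.68900°, λ = +8.36883°
BB3: φ = +36.84033°, λ = +9.12617°
Δφ = 0.1513°,  Δλ = 0.7573°
a = sin²(Δφ/2) + cos φ₁ cos φ₂ sin²(Δλ/2) = 0.000030
c = 2·arcsin(√a) = 0.010913 rad = 0.6253°
d = R·c = 6370 × 0.010913 = 69.5 km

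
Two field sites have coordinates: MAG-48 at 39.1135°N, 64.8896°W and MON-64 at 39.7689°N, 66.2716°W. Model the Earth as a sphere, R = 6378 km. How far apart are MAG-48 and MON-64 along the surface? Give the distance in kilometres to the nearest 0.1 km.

139.4 km

Δφ = 0.6554°,  Δλ = -1.3820°
a = sin²(Δφ/2) + cos φ₁ cos φ₂ sin²(Δλ/2) = 0.000119
c = 2·arcsin(√a) = 0.021859 rad = 1.2524°
d = R·c = 6378 × 0.021859 = 139.4 km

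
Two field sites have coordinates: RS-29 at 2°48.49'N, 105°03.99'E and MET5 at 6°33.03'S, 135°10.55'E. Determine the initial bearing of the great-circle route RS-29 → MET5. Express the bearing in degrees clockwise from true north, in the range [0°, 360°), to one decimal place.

107.4°

RS-29: φ = +2.80817°, λ = +105.06650°
MET5: φ = -6.55050°, λ = +135.17583°
Δλ = 30.1093°
y = sin Δλ · cos φ₂ = 0.498377
x = cos φ₁ sin φ₂ − sin φ₁ cos φ₂ cos Δλ = -0.156047
θ = atan2(y, x) = 107.3859° → 107.3859° (mod 360°)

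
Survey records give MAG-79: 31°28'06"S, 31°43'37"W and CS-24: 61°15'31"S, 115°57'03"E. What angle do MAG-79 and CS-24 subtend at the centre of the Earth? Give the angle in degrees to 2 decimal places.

MAG-79: φ = -31.46833°, λ = -31.72694°
CS-24: φ = -61.25861°, λ = +115.95083°
Δφ = -29.7903°,  Δλ = 147.6778°
a = sin²(Δφ/2) + cos φ₁ cos φ₂ sin²(Δλ/2) = 0.444437
c = 2·arcsin(√a) = 1.459441 rad = 83.6198°

83.62°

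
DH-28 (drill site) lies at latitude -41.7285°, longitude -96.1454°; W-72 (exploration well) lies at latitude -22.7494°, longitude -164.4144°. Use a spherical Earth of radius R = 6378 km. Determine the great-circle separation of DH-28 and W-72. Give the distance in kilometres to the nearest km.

6589 km

Δφ = 18.9791°,  Δλ = -68.2690°
a = sin²(Δφ/2) + cos φ₁ cos φ₂ sin²(Δλ/2) = 0.243894
c = 2·arcsin(√a) = 1.033037 rad = 59.1887°
d = R·c = 6378 × 1.033037 = 6588.7 km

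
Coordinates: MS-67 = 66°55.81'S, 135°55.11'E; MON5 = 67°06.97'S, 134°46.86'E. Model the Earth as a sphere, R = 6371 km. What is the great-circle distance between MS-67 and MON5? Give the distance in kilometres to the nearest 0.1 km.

MS-67: φ = -66.93017°, λ = +135.91850°
MON5: φ = -67.11617°, λ = +134.78100°
Δφ = -0.1860°,  Δλ = -1.1375°
a = sin²(Δφ/2) + cos φ₁ cos φ₂ sin²(Δλ/2) = 0.000018
c = 2·arcsin(√a) = 0.008402 rad = 0.4814°
d = R·c = 6371 × 0.008402 = 53.5 km

53.5 km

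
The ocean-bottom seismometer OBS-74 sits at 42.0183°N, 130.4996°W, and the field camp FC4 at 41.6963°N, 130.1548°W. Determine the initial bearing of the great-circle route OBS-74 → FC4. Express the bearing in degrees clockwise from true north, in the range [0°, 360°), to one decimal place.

Δλ = 0.3448°
y = sin Δλ · cos φ₂ = 0.004493
x = cos φ₁ sin φ₂ − sin φ₁ cos φ₂ cos Δλ = -0.005611
θ = atan2(y, x) = 141.3108° → 141.3108° (mod 360°)

141.3°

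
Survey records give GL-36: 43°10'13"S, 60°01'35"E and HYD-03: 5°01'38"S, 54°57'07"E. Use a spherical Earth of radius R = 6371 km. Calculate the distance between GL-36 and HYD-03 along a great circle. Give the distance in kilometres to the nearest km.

4271 km

GL-36: φ = -43.17028°, λ = +60.02639°
HYD-03: φ = -5.02722°, λ = +54.95194°
Δφ = 38.1431°,  Δλ = -5.0744°
a = sin²(Δφ/2) + cos φ₁ cos φ₂ sin²(Δλ/2) = 0.108188
c = 2·arcsin(√a) = 0.670319 rad = 38.4064°
d = R·c = 6371 × 0.670319 = 4270.6 km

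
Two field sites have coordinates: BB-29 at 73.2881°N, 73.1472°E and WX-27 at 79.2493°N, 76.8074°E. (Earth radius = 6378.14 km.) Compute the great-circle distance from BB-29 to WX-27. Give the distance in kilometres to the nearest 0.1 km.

Δφ = 5.9612°,  Δλ = 3.6602°
a = sin²(Δφ/2) + cos φ₁ cos φ₂ sin²(Δλ/2) = 0.002758
c = 2·arcsin(√a) = 0.105091 rad = 6.0213°
d = R·c = 6378.14 × 0.105091 = 670.3 km

670.3 km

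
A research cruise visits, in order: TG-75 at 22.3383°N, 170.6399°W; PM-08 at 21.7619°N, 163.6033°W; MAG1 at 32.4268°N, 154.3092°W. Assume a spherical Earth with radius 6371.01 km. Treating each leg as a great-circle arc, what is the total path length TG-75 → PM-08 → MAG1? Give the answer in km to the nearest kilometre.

2227 km

TG-75→PM-08: c = 0.114262 rad, d = 727.96 km
PM-08→MAG1: c = 0.235339 rad, d = 1499.35 km
Total = 727.96 + 1499.35 = 2227.31 km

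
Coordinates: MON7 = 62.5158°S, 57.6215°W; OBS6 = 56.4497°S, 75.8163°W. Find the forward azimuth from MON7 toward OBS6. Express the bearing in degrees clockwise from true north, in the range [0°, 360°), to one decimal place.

295.2°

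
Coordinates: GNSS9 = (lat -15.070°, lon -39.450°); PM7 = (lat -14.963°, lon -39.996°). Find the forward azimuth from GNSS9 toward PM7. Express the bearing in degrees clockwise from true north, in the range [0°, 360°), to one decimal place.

281.4°

Δλ = -0.5460°
y = sin Δλ · cos φ₂ = -0.009206
x = cos φ₁ sin φ₂ − sin φ₁ cos φ₂ cos Δλ = 0.001856
θ = atan2(y, x) = -78.6012° → 281.3988° (mod 360°)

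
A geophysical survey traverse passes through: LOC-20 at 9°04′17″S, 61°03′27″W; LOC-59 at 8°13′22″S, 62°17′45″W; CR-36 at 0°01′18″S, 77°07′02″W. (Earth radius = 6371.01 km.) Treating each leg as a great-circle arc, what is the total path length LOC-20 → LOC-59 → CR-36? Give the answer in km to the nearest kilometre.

LOC-20: φ = -9.07139°, λ = -61.05750°
LOC-59: φ = -8.22278°, λ = -62.29583°
CR-36: φ = -0.02167°, λ = -77.11722°
LOC-20→LOC-59: c = 0.025998 rad, d = 165.64 km
LOC-59→CR-36: c = 0.294858 rad, d = 1878.54 km
Total = 165.64 + 1878.54 = 2044.18 km

2044 km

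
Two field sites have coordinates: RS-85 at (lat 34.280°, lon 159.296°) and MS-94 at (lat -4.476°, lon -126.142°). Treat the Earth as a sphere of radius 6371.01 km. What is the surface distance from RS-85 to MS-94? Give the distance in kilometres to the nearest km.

Δφ = -38.7560°,  Δλ = 74.5620°
a = sin²(Δφ/2) + cos φ₁ cos φ₂ sin²(Δλ/2) = 0.412335
c = 2·arcsin(√a) = 1.394556 rad = 79.9022°
d = R·c = 6371.01 × 1.394556 = 8884.7 km

8885 km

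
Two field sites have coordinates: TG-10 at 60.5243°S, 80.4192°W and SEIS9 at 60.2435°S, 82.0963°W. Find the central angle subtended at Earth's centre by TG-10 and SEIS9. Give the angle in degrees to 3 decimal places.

0.875°

Δφ = 0.2808°,  Δλ = -1.6771°
a = sin²(Δφ/2) + cos φ₁ cos φ₂ sin²(Δλ/2) = 0.000058
c = 2·arcsin(√a) = 0.015272 rad = 0.8750°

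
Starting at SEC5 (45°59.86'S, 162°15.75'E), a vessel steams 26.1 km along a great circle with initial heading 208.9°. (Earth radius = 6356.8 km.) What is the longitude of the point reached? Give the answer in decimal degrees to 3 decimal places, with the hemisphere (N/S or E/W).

162.098°E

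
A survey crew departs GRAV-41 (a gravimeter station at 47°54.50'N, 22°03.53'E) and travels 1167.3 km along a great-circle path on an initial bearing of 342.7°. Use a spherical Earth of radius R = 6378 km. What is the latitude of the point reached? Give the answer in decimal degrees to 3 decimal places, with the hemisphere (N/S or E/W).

57.796°N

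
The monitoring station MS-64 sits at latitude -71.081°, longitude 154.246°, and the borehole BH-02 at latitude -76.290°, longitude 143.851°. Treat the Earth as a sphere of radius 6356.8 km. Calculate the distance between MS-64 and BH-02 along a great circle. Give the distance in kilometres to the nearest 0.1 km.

Δφ = -5.2090°,  Δλ = -10.3950°
a = sin²(Δφ/2) + cos φ₁ cos φ₂ sin²(Δλ/2) = 0.002696
c = 2·arcsin(√a) = 0.103884 rad = 5.9521°
d = R·c = 6356.8 × 0.103884 = 660.4 km

660.4 km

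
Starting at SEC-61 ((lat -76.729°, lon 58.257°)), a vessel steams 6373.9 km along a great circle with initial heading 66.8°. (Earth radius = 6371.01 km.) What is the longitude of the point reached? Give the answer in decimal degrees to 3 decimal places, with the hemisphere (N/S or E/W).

118.257°E

δ = d/R = 6373.9/6371.01 = 1.000454 rad
φ₂ = arcsin(sin φ₁ cos δ + cos φ₁ sin δ cos θ)
   = arcsin(-0.97330·0.53992 + 0.22956·0.84172·0.39394) = -26.70416°
λ₂ = λ₁ + atan2(sin θ sin δ cos φ₁, cos δ − sin φ₁ sin φ₂) = 118.25660°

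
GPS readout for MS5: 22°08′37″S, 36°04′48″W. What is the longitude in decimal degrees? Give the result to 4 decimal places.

36.0800°W

36° + 4′/60 + 48″/3600 = 36 + 0.06667 + 0.01333 = 36.0800°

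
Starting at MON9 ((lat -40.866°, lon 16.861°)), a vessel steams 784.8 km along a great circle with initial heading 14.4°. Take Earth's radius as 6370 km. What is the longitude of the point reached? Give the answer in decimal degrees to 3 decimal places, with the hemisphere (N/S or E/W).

18.974°E

δ = d/R = 784.8/6370 = 0.123203 rad
φ₂ = arcsin(sin φ₁ cos δ + cos φ₁ sin δ cos θ)
   = arcsin(-0.65429·0.99242 + 0.75624·0.12289·0.96858) = -34.00858°
λ₂ = λ₁ + atan2(sin θ sin δ cos φ₁, cos δ − sin φ₁ sin φ₂) = 18.97385°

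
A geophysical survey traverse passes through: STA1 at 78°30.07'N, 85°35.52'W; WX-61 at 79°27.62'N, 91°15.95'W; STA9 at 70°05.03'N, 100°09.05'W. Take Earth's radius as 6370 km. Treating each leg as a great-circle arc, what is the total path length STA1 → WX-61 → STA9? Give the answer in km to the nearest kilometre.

1232 km

STA1: φ = +78.50117°, λ = -85.59200°
WX-61: φ = +79.46033°, λ = -91.26583°
STA9: φ = +70.08383°, λ = -100.15083°
STA1→WX-61: c = 0.025250 rad, d = 160.84 km
WX-61→STA9: c = 0.168178 rad, d = 1071.29 km
Total = 160.84 + 1071.29 = 1232.14 km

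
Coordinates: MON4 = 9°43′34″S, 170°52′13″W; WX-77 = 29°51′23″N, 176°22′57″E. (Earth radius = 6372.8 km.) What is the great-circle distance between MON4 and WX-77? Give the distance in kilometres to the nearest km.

MON4: φ = -9.72611°, λ = -170.87028°
WX-77: φ = +29.85639°, λ = +176.38250°
Δφ = 39.5825°,  Δλ = -12.7472°
a = sin²(Δφ/2) + cos φ₁ cos φ₂ sin²(Δλ/2) = 0.125180
c = 2·arcsin(√a) = 0.723279 rad = 41.4408°
d = R·c = 6372.8 × 0.723279 = 4609.3 km

4609 km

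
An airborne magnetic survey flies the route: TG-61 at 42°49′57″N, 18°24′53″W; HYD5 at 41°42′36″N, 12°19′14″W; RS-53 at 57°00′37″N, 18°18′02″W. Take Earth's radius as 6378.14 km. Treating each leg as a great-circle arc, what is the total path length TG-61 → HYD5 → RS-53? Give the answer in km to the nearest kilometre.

TG-61: φ = +42.83250°, λ = -18.41472°
HYD5: φ = +41.71000°, λ = -12.32056°
RS-53: φ = +57.01028°, λ = -18.30056°
TG-61→HYD5: c = 0.081087 rad, d = 517.18 km
HYD5→RS-53: c = 0.275298 rad, d = 1755.89 km
Total = 517.18 + 1755.89 = 2273.07 km

2273 km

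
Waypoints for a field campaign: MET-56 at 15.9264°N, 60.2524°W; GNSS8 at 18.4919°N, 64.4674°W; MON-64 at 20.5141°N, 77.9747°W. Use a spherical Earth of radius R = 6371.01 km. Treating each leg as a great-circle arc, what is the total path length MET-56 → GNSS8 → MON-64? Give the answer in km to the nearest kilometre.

1964 km

MET-56→GNSS8: c = 0.083318 rad, d = 530.82 km
GNSS8→MON-64: c = 0.224933 rad, d = 1433.05 km
Total = 530.82 + 1433.05 = 1963.87 km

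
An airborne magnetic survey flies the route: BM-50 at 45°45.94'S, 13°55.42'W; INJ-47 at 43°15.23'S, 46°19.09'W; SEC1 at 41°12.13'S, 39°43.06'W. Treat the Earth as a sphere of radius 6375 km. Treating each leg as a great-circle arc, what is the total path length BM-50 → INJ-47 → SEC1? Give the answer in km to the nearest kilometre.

BM-50: φ = -45.76567°, λ = -13.92367°
INJ-47: φ = -43.25383°, λ = -46.31817°
SEC1: φ = -41.20217°, λ = -39.71767°
BM-50→INJ-47: c = 0.402787 rad, d = 2567.77 km
INJ-47→SEC1: c = 0.092480 rad, d = 589.56 km
Total = 2567.77 + 589.56 = 3157.33 km

3157 km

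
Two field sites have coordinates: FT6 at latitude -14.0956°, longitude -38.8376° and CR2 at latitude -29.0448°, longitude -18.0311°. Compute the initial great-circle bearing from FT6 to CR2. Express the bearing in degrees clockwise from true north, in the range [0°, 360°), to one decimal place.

Δλ = 20.8065°
y = sin Δλ · cos φ₂ = 0.310542
x = cos φ₁ sin φ₂ − sin φ₁ cos φ₂ cos Δλ = -0.271848
θ = atan2(y, x) = 131.1988° → 131.1988° (mod 360°)

131.2°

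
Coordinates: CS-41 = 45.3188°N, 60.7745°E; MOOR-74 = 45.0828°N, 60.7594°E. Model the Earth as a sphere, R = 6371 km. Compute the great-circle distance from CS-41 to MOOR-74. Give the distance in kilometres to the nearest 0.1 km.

26.3 km

Δφ = -0.2360°,  Δλ = -0.0151°
a = sin²(Δφ/2) + cos φ₁ cos φ₂ sin²(Δλ/2) = 0.000004
c = 2·arcsin(√a) = 0.004123 rad = 0.2362°
d = R·c = 6371 × 0.004123 = 26.3 km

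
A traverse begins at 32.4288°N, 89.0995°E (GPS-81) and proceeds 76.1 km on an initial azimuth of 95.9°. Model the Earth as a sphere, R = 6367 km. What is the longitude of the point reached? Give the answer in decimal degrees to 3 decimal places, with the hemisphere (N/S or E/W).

δ = d/R = 76.1/6367 = 0.011952 rad
φ₂ = arcsin(sin φ₁ cos δ + cos φ₁ sin δ cos θ)
   = arcsin(0.53625·0.99993 + 0.84406·0.01195·-0.10279) = 32.35584°
λ₂ = λ₁ + atan2(sin θ sin δ cos φ₁, cos δ − sin φ₁ sin φ₂) = 89.90589°

89.906°E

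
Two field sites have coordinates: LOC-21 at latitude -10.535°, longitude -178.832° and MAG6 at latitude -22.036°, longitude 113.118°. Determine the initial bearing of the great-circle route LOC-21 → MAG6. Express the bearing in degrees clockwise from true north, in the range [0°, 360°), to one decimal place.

Δλ = -68.0500°
y = sin Δλ · cos φ₂ = -0.859754
x = cos φ₁ sin φ₂ − sin φ₁ cos φ₂ cos Δλ = -0.305514
θ = atan2(y, x) = -109.5627° → 250.4373° (mod 360°)

250.4°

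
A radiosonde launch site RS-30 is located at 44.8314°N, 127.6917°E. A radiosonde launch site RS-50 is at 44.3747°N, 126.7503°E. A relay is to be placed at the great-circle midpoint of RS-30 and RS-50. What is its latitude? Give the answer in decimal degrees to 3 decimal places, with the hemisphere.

44.604°N

Bx = cos φ₂ cos Δλ = 0.714685,  By = cos φ₂ sin Δλ = -0.011744
φₘ = atan2(sin φ₁ + sin φ₂, √((cos φ₁ + Bx)² + By²)) = 44.60402°
λₘ = λ₁ + atan2(By, cos φ₁ + Bx) = 127.21915°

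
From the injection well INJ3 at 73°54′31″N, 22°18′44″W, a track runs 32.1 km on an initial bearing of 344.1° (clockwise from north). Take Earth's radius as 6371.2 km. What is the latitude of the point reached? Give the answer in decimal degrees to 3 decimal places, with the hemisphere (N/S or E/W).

74.186°N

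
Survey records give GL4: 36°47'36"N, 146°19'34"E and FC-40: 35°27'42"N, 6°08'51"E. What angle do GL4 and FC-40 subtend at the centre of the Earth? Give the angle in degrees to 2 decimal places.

GL4: φ = +36.79333°, λ = +146.32611°
FC-40: φ = +35.46167°, λ = +6.14750°
Δφ = -1.3317°,  Δλ = -140.1786°
a = sin²(Δφ/2) + cos φ₁ cos φ₂ sin²(Δλ/2) = 0.576743
c = 2·arcsin(√a) = 1.724892 rad = 98.8291°

98.83°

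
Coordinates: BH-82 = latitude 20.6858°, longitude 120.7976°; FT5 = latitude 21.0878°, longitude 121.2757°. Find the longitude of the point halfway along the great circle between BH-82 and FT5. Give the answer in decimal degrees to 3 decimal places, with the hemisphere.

121.036°E

Bx = cos φ₂ cos Δλ = 0.932998,  By = cos φ₂ sin Δλ = 0.007786
φₘ = atan2(sin φ₁ + sin φ₂, √((cos φ₁ + Bx)² + By²)) = 20.88697°
λₘ = λ₁ + atan2(By, cos φ₁ + Bx) = 121.03633°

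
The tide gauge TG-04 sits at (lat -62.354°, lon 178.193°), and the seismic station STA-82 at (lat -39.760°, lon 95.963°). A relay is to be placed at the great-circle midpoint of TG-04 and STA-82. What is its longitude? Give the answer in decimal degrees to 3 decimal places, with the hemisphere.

Bx = cos φ₂ cos Δλ = 0.103930,  By = cos φ₂ sin Δλ = -0.761672
φₘ = atan2(sin φ₁ + sin φ₂, √((cos φ₁ + Bx)² + By²)) = -58.08313°
λₘ = λ₁ + atan2(By, cos φ₁ + Bx) = 124.90287°

124.903°E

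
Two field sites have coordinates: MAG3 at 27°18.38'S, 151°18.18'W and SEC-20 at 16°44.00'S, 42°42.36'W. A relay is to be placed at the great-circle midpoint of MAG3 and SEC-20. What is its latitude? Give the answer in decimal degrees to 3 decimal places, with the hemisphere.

MAG3: φ = -27.30633°, λ = -151.30300°
SEC-20: φ = -16.73333°, λ = -42.70600°
Bx = cos φ₂ cos Δλ = -0.305406,  By = cos φ₂ sin Δλ = 0.907651
φₘ = atan2(sin φ₁ + sin φ₂, √((cos φ₁ + Bx)² + By²)) = -34.68698°
λₘ = λ₁ + atan2(By, cos φ₁ + Bx) = -94.02352°

34.687°S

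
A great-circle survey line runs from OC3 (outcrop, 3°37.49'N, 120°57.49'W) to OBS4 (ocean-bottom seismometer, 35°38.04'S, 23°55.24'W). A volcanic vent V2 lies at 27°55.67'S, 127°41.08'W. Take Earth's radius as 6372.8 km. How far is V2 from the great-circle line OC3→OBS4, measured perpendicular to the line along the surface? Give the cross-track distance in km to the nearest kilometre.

3233 km

OC3: φ = +3.62483°, λ = -120.95817°
OBS4: φ = -35.63400°, λ = -23.92067°
V2: φ = -27.92783°, λ = -127.68467°
δ₁₃ = central angle OC3→V2 = 0.562190 rad  (haversine)
θ₁₃ = bearing OC3→V2 = 191.195°,  θ₁₂ = bearing OC3→OBS4 = 125.490°
dₓₜ = R·arcsin(sin δ₁₃ · sin(θ₁₃ − θ₁₂)) = 6372.8·arcsin(0.53304·sin(65.705°)) = 3233.039 km
|dₓₜ| = 3233.039 km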